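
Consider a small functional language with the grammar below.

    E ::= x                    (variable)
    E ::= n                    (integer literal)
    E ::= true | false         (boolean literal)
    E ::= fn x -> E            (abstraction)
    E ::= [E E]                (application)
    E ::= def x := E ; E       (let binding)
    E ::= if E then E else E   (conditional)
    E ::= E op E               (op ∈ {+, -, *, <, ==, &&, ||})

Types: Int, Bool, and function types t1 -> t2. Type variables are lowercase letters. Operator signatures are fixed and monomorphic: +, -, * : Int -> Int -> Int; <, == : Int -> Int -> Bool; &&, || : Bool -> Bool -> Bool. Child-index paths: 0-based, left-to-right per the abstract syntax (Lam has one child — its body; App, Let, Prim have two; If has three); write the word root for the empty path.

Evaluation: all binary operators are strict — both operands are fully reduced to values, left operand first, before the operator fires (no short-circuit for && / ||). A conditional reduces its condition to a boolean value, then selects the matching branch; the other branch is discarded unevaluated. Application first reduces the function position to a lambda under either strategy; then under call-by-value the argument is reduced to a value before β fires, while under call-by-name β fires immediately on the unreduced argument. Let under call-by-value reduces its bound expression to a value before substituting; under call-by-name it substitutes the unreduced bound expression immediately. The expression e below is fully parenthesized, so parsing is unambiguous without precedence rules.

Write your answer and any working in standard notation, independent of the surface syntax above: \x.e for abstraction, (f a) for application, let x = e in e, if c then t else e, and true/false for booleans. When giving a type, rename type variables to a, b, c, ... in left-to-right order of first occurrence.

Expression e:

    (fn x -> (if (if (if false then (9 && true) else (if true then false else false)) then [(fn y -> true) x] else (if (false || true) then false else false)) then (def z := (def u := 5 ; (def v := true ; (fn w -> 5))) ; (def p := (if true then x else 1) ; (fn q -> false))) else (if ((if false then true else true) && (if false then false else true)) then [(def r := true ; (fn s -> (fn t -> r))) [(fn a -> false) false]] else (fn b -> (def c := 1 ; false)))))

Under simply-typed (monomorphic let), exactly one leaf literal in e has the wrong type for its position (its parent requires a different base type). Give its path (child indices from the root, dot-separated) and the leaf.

Trace:
  unify Bool ~ Bool
  unify Int ~ Bool
  FAIL: mismatch Int ~ Bool

Answer: 0.0.0.1.0 : 9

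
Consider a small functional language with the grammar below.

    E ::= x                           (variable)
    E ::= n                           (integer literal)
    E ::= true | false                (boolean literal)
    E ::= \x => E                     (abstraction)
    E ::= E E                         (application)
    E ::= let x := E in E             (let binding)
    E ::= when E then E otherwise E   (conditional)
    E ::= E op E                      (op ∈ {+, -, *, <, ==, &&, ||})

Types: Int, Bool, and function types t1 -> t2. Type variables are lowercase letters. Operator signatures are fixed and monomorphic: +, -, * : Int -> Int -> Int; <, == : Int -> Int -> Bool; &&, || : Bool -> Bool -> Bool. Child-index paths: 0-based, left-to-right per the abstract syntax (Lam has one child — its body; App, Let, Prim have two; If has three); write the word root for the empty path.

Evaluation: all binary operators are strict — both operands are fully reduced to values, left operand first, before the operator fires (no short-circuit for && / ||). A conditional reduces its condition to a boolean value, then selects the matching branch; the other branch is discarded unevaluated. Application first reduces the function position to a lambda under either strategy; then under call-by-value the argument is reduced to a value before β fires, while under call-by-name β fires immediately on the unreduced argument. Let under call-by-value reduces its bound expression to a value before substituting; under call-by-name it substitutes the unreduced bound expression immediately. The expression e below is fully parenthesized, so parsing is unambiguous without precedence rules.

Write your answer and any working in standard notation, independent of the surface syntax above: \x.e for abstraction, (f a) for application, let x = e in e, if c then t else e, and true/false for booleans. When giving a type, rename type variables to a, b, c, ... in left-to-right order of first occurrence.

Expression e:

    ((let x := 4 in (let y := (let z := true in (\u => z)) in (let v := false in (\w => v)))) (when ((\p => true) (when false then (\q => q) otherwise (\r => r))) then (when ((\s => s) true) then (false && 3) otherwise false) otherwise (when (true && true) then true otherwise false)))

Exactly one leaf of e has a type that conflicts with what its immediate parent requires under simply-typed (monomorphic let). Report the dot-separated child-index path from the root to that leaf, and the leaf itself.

Answer: 1.1.1.1 : 3

Working:
let x : Int
let z : Bool
z : Bool
\u._ : a -> Bool
let y : a -> Bool
let v : Bool
v : Bool
\w._ : b -> Bool
\p._ : c -> Bool
  unify Bool ~ Bool
q : d
\q._ : d -> d
r : e
\r._ : e -> e
  unify d -> d ~ e -> e
  unify d ~ e
  unify e ~ e
  unify c -> Bool ~ (e -> e) -> f
  unify c ~ e -> e
  unify Bool ~ f
_ _ : Bool
  unify Bool ~ Bool
s : g
\s._ : g -> g
  unify g -> g ~ Bool -> h
  unify g ~ Bool
  unify Bool ~ h
_ _ : Bool
  unify Bool ~ Bool
  unify Bool ~ Bool
  unify Int ~ Bool
  FAIL: mismatch Int ~ Bool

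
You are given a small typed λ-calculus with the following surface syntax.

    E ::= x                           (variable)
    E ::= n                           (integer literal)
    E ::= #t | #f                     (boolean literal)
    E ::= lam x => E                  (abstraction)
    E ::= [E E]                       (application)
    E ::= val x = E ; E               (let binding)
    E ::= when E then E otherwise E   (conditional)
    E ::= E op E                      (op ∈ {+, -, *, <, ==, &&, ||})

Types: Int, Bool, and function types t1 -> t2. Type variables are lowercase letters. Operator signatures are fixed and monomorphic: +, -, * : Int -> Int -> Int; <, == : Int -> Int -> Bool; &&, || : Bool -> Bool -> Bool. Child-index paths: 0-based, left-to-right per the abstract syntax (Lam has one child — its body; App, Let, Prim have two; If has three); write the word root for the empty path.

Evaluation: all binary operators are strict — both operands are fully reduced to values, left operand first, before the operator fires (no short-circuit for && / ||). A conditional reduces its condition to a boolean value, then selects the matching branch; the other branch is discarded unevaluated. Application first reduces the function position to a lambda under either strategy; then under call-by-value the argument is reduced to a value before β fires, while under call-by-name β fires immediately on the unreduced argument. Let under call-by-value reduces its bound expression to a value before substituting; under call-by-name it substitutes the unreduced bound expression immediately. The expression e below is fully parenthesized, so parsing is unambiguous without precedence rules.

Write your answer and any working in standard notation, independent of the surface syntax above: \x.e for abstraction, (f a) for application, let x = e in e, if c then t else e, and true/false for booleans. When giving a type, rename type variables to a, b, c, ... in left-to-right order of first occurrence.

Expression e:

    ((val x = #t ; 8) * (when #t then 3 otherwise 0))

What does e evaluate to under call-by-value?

Answer: 24

Working:
step 0: ((let x = true in 8) * (if true then 3 else 0))
step 1: [let@0] (8 * (if true then 3 else 0))
step 2: [if@1] (8 * 3)
step 3: [delta@root] 24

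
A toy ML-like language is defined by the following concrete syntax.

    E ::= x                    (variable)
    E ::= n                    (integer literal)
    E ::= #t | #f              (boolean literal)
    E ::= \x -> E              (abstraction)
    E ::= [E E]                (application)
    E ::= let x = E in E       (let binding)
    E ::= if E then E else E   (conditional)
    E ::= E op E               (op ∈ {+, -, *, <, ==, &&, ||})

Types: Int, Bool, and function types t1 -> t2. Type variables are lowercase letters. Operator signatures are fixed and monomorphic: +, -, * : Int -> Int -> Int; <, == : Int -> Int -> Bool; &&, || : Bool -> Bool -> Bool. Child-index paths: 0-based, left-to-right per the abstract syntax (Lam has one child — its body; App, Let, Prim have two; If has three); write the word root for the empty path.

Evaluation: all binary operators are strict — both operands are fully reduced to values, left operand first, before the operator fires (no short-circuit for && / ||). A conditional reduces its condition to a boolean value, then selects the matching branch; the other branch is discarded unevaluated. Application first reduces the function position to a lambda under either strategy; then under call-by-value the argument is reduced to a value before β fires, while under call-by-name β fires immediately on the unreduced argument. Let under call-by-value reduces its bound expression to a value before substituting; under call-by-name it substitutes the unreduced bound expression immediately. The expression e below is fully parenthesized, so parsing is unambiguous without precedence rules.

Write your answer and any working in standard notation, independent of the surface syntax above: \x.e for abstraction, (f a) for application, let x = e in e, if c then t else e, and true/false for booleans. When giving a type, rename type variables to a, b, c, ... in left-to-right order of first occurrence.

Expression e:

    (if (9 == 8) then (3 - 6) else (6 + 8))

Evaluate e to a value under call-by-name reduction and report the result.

Trace:
step 0: (if (9 == 8) then (3 - 6) else (6 + 8))
step 1: [delta@0] (if false then (3 - 6) else (6 + 8))
step 2: [if@root] (6 + 8)
step 3: [delta@root] 14

Answer: 14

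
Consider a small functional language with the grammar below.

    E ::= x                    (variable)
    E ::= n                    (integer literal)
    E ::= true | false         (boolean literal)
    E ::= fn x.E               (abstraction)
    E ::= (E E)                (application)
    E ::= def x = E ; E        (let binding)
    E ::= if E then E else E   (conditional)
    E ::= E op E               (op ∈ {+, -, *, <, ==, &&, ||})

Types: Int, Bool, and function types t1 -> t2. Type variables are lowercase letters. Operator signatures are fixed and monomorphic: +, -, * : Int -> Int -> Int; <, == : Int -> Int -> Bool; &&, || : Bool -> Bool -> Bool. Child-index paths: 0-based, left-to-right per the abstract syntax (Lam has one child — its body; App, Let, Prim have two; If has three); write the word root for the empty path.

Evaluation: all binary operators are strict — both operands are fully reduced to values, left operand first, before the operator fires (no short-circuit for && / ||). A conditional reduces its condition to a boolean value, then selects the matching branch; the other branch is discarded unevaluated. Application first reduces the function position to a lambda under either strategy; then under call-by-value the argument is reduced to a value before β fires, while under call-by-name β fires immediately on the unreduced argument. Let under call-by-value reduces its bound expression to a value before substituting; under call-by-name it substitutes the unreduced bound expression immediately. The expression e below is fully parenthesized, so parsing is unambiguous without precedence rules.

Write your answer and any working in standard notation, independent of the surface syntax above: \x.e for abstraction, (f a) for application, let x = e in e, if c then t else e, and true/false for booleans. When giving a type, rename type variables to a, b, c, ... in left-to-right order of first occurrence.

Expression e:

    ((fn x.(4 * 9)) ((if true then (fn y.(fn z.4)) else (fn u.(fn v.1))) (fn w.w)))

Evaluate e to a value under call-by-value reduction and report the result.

Answer: 36

Trace:
step 0: ((\x.(4 * 9)) ((if true then (\y.(\z.4)) else (\u.(\v.1))) (\w.w)))
step 1: [if@1.0] ((\x.(4 * 9)) ((\y.(\z.4)) (\w.w)))
step 2: [beta@1] ((\x.(4 * 9)) (\z.4))
step 3: [beta@root] (4 * 9)
step 4: [delta@root] 36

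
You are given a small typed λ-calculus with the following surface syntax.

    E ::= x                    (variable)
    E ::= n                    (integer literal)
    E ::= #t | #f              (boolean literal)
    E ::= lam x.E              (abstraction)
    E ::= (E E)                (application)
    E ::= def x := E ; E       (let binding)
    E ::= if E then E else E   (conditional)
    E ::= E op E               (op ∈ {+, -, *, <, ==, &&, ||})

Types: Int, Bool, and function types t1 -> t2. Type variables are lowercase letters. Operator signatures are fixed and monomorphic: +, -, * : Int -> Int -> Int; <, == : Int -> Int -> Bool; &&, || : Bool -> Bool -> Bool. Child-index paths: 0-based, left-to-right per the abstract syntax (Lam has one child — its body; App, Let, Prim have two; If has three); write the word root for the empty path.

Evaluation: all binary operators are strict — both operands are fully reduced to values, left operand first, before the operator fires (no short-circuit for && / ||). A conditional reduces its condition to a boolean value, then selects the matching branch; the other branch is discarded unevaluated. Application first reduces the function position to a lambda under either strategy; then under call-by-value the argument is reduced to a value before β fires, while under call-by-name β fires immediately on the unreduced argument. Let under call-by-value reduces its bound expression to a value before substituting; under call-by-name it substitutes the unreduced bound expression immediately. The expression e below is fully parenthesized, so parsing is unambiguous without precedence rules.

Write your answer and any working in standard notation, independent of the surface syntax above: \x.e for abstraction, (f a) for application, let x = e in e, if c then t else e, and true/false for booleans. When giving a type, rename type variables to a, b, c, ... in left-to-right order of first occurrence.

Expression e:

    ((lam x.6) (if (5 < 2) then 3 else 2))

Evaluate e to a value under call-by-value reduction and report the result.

Answer: 6

Working:
step 0: ((\x.6) (if (5 < 2) then 3 else 2))
step 1: [delta@1.0] ((\x.6) (if false then 3 else 2))
step 2: [if@1] ((\x.6) 2)
step 3: [beta@root] 6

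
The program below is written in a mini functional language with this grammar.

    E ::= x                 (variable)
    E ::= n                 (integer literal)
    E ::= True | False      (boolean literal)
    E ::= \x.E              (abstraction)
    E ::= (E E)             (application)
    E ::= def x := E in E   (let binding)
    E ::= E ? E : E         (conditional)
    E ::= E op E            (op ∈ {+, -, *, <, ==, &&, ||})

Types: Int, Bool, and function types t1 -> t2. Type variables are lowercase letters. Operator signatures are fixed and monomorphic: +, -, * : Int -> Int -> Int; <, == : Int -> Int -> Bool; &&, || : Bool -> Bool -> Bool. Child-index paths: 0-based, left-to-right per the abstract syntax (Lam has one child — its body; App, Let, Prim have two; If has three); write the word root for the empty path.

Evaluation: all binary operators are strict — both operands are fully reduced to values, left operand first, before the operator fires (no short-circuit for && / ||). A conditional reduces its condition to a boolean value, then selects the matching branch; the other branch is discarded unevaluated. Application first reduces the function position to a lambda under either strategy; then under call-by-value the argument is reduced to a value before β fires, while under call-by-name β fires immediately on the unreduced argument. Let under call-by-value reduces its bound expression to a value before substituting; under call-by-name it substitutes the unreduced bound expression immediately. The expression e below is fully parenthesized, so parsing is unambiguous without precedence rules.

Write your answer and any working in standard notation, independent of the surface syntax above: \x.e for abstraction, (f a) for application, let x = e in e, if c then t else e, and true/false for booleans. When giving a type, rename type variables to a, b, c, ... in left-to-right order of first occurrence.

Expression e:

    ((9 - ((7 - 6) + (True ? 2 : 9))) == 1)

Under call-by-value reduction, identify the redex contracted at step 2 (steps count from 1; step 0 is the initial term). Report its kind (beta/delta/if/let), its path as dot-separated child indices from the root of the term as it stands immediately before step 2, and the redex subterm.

Trace:
step 0: ((9 - ((7 - 6) + (if true then 2 else 9))) == 1)
step 1: [delta@0.1.0] ((9 - (1 + (if true then 2 else 9))) == 1)
step 2: [if@0.1.1] ((9 - (1 + 2)) == 1)

Answer: if at 0.1.1 : (if true then 2 else 9)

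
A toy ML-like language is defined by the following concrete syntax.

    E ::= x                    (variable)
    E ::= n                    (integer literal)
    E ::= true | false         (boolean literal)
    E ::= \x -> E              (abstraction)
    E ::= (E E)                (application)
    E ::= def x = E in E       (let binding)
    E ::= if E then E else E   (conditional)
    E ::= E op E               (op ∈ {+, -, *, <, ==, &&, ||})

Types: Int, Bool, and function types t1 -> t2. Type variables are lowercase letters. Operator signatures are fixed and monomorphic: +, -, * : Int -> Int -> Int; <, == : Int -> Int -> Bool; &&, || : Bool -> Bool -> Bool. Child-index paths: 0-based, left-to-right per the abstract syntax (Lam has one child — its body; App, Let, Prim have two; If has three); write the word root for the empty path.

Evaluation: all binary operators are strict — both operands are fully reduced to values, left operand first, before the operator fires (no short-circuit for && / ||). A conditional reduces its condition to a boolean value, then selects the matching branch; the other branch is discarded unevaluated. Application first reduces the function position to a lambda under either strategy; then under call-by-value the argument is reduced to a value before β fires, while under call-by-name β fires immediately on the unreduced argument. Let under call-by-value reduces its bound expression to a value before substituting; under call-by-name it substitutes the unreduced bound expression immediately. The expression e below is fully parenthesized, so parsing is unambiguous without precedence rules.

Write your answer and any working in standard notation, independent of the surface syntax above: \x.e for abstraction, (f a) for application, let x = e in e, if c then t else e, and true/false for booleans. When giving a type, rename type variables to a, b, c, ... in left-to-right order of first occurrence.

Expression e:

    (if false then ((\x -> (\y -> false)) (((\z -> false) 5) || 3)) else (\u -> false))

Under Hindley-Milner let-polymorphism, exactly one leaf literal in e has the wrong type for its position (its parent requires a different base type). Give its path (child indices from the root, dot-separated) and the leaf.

Answer: 1.1.1 : 3

Working:
  unify Bool ~ Bool
\y._ : b -> Bool
\x._ : a -> b -> Bool
\z._ : c -> Bool
  unify c -> Bool ~ Int -> d
  unify c ~ Int
  unify Bool ~ d
_ _ : Bool
  unify Bool ~ Bool
  unify Int ~ Bool
  FAIL: mismatch Int ~ Bool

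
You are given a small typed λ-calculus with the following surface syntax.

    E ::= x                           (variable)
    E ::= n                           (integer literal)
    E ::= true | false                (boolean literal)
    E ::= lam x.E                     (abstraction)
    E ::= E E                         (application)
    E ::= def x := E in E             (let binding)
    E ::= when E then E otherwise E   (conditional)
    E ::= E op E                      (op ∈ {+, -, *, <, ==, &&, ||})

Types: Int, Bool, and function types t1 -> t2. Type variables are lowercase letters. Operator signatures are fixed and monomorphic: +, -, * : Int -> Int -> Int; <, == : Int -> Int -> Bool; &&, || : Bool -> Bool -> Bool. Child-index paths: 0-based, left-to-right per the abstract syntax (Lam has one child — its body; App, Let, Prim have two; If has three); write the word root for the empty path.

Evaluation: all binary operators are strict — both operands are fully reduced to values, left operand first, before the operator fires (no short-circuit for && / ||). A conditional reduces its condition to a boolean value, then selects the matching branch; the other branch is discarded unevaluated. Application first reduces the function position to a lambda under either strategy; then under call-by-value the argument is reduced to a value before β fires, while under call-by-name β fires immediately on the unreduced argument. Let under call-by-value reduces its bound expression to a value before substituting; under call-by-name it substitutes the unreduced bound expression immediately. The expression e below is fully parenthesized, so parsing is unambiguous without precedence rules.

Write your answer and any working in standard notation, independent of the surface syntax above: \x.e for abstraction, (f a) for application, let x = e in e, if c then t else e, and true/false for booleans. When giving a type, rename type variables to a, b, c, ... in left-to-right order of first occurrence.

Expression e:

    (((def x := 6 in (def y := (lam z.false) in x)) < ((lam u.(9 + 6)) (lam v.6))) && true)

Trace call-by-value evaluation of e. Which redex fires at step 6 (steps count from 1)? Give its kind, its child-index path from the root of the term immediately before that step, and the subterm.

Answer: delta at root : (true && true)

Working:
step 0: (((let x = 6 in (let y = (\z.false) in x)) < ((\u.(9 + 6)) (\v.6))) && true)
step 1: [let@0.0] (((let y = (\z.false) in 6) < ((\u.(9 + 6)) (\v.6))) && true)
step 2: [let@0.0] ((6 < ((\u.(9 + 6)) (\v.6))) && true)
step 3: [beta@0.1] ((6 < (9 + 6)) && true)
step 4: [delta@0.1] ((6 < 15) && true)
step 5: [delta@0] (true && true)
step 6: [delta@root] true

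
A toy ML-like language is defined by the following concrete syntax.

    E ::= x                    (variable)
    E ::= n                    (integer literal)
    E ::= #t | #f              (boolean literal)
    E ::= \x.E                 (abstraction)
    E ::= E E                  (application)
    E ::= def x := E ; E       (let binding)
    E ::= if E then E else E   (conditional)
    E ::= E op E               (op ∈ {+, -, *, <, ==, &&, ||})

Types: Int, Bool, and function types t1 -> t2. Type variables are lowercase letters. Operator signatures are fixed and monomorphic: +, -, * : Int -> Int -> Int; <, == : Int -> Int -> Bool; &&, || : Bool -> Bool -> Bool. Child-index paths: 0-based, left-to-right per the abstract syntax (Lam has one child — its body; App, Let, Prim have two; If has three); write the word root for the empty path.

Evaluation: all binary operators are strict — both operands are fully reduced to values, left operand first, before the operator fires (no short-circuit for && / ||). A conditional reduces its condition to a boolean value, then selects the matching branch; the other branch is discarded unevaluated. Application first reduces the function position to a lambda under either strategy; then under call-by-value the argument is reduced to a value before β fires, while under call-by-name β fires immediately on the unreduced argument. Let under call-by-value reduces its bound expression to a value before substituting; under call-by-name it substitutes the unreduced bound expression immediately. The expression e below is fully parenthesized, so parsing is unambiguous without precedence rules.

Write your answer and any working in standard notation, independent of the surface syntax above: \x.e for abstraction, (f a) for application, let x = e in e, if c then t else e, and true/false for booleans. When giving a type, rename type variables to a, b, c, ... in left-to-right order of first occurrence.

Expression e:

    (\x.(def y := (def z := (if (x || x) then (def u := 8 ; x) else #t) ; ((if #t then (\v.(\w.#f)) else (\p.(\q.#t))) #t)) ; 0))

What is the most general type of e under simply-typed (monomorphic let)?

Answer: Bool -> Int

Working:
x : a
  unify a ~ Bool
x : Bool
  unify Bool ~ Bool
  unify Bool ~ Bool
let u : Int
x : Bool
  unify Bool ~ Bool
let z : Bool
  unify Bool ~ Bool
\w._ : c -> Bool
\v._ : b -> c -> Bool
\q._ : e -> Bool
\p._ : d -> e -> Bool
  unify b -> c -> Bool ~ d -> e -> Bool
  unify b ~ d
  unify c -> Bool ~ e -> Bool
  unify c ~ e
  unify Bool ~ Bool
  unify d -> e -> Bool ~ Bool -> f
  unify d ~ Bool
  unify e -> Bool ~ f
_ _ : e -> Bool
let y : e -> Bool
\x._ : Bool -> Int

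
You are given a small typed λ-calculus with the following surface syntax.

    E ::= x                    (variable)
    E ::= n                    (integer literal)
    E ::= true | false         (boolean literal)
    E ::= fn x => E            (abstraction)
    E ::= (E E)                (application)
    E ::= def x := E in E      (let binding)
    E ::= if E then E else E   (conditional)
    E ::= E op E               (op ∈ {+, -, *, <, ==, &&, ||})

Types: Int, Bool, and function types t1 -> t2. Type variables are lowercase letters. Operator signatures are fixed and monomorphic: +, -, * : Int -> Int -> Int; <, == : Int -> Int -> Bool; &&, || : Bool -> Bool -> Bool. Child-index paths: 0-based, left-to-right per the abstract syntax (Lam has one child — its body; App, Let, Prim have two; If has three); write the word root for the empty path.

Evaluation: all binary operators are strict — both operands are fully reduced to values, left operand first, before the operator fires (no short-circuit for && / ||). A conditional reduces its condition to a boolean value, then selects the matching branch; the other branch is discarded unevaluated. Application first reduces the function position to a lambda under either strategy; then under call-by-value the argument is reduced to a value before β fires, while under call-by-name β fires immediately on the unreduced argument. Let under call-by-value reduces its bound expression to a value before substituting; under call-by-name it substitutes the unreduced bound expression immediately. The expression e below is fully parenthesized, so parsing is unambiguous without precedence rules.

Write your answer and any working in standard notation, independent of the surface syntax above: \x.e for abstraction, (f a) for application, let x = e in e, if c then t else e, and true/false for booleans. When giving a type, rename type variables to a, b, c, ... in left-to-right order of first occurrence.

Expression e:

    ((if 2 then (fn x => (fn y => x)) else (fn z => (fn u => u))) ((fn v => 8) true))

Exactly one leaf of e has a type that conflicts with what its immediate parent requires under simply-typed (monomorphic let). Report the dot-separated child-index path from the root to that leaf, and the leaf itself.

Derivation:
  unify Int ~ Bool
  FAIL: mismatch Int ~ Bool

Answer: 0.0 : 2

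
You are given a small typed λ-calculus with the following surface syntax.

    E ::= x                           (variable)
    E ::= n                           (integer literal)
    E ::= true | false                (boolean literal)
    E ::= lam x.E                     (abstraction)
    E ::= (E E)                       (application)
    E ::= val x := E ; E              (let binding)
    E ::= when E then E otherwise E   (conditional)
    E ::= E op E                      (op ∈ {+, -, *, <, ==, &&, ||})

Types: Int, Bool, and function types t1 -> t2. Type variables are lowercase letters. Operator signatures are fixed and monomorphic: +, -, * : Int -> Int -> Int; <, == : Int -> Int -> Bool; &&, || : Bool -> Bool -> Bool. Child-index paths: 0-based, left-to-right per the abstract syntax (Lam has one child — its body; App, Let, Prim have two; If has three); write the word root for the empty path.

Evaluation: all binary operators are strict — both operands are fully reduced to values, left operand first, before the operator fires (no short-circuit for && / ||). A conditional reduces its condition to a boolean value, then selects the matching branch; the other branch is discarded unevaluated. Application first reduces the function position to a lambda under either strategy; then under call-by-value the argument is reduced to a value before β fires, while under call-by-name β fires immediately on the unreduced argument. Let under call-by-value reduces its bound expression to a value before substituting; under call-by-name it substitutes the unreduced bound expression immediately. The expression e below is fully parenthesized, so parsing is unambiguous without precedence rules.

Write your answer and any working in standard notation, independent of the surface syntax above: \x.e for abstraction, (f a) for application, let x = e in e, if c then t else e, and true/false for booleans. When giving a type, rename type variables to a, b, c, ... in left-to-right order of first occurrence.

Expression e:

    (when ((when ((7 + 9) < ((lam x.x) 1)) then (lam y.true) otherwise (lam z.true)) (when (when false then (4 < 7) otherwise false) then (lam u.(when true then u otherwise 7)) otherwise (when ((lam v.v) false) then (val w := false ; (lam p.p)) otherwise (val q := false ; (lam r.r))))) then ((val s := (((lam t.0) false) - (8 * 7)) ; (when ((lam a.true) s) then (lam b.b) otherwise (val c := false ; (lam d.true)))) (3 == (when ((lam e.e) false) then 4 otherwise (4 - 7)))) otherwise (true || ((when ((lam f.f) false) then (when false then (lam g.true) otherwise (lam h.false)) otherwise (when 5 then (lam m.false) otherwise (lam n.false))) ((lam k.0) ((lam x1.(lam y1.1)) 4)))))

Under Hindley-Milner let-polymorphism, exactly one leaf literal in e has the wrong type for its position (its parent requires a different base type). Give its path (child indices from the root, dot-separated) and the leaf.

Working:
  unify Int ~ Int
  unify Int ~ Int
  unify Int ~ Int
x : a
\x._ : a -> a
  unify a -> a ~ Int -> b
  unify a ~ Int
  unify Int ~ b
_ _ : Int
  unify Int ~ Int
  unify Bool ~ Bool
\y._ : c -> Bool
\z._ : d -> Bool
  unify c -> Bool ~ d -> Bool
  unify c ~ d
  unify Bool ~ Bool
  unify Bool ~ Bool
  unify Int ~ Int
  unify Int ~ Int
  unify Bool ~ Bool
  unify Bool ~ Bool
  unify Bool ~ Bool
u : e
  unify e ~ Int
\u._ : Int -> Int
v : f
\v._ : f -> f
  unify f -> f ~ Bool -> g
  unify f ~ Bool
  unify Bool ~ g
_ _ : Bool
  unify Bool ~ Bool
let w : Bool
p : h
\p._ : h -> h
let q : Bool
r : i
\r._ : i -> i
  unify h -> h ~ i -> i
  unify h ~ i
  unify i ~ i
  unify Int -> Int ~ i -> i
  unify Int ~ i
  unify Int ~ Int
  unify d -> Bool ~ (Int -> Int) -> j
  unify d ~ Int -> Int
  unify Bool ~ j
_ _ : Bool
  unify Bool ~ Bool
\t._ : k -> Int
  unify k -> Int ~ Bool -> l
  unify k ~ Bool
  unify Int ~ l
_ _ : Int
  unify Int ~ Int
  unify Int ~ Int
  unify Int ~ Int
  unify Int ~ Int
let s : Int
\a._ : m -> Bool
s : Int
  unify m -> Bool ~ Int -> n
  unify m ~ Int
  unify Bool ~ n
_ _ : Bool
  unify Bool ~ Bool
b : o
\b._ : o -> o
let c : Bool
\d._ : p -> Bool
  unify o -> o ~ p -> Bool
  unify o ~ p
  unify p ~ Bool
  unify Int ~ Int
e : q
\e._ : q -> q
  unify q -> q ~ Bool -> r
  unify q ~ Bool
  unify Bool ~ r
_ _ : Bool
  unify Bool ~ Bool
  unify Int ~ Int
  unify Int ~ Int
  unify Int ~ Int
  unify Int ~ Int
  unify Bool -> Bool ~ Bool -> s
  unify Bool ~ Bool
  unify Bool ~ s
_ _ : Bool
  unify Bool ~ Bool
f : t
\f._ : t -> t
  unify t -> t ~ Bool -> u
  unify t ~ Bool
  unify Bool ~ u
_ _ : Bool
  unify Bool ~ Bool
  unify Bool ~ Bool
\g._ : v -> Bool
\h._ : w -> Bool
  unify v -> Bool ~ w -> Bool
  unify v ~ w
  unify Bool ~ Bool
  unify Int ~ Bool
  FAIL: mismatch Int ~ Bool

Answer: 2.1.0.2.0 : 5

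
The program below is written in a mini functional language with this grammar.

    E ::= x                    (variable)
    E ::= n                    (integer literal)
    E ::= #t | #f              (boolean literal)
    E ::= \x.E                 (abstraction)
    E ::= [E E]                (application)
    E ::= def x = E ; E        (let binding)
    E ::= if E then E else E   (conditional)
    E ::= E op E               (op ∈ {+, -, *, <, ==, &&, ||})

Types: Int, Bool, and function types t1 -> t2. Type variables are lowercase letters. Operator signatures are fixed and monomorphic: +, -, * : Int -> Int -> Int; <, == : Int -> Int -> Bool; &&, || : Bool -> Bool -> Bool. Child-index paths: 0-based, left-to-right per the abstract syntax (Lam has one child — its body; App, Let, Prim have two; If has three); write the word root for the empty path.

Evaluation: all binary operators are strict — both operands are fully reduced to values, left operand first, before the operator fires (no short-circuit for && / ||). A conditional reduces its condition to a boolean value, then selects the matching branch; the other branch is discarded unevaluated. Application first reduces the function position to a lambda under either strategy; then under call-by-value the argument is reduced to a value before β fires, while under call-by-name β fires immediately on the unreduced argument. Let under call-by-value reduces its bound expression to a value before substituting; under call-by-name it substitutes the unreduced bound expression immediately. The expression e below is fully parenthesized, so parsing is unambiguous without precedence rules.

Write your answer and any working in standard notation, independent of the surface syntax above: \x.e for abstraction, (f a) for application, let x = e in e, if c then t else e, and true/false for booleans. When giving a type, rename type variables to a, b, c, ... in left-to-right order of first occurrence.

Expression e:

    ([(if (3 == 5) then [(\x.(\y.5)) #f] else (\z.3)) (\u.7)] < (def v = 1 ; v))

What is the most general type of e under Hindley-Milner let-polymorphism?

Answer: Bool

Trace:
  unify Int ~ Int
  unify Int ~ Int
  unify Bool ~ Bool
\y._ : b -> Int
\x._ : a -> b -> Int
  unify a -> b -> Int ~ Bool -> c
  unify a ~ Bool
  unify b -> Int ~ c
_ _ : b -> Int
\z._ : d -> Int
  unify b -> Int ~ d -> Int
  unify b ~ d
  unify Int ~ Int
\u._ : e -> Int
  unify d -> Int ~ (e -> Int) -> f
  unify d ~ e -> Int
  unify Int ~ f
_ _ : Int
  unify Int ~ Int
let v : Int
v : Int
  unify Int ~ Int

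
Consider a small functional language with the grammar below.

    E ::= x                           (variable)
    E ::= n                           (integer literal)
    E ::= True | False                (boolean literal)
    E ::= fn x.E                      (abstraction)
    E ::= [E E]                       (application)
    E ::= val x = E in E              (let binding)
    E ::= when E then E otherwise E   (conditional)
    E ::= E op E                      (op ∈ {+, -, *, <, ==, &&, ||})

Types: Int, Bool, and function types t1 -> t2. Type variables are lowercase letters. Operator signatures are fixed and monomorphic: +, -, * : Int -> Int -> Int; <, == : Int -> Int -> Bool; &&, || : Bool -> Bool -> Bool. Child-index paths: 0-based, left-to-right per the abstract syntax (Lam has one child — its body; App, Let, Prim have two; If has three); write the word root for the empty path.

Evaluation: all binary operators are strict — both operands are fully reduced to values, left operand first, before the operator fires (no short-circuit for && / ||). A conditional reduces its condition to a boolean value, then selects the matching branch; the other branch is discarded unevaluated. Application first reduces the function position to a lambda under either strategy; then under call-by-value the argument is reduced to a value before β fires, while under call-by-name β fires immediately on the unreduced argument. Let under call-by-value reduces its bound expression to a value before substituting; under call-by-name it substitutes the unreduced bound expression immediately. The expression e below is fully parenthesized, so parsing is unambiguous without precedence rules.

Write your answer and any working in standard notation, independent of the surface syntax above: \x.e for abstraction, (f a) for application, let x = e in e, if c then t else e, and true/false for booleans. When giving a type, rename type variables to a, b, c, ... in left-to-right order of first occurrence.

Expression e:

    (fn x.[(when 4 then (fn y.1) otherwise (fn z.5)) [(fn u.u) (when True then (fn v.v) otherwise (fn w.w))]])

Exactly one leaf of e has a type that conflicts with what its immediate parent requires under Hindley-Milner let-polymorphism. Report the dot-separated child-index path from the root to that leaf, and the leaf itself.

Answer: 0.0.0 : 4

Derivation:
  unify Int ~ Bool
  FAIL: mismatch Int ~ Bool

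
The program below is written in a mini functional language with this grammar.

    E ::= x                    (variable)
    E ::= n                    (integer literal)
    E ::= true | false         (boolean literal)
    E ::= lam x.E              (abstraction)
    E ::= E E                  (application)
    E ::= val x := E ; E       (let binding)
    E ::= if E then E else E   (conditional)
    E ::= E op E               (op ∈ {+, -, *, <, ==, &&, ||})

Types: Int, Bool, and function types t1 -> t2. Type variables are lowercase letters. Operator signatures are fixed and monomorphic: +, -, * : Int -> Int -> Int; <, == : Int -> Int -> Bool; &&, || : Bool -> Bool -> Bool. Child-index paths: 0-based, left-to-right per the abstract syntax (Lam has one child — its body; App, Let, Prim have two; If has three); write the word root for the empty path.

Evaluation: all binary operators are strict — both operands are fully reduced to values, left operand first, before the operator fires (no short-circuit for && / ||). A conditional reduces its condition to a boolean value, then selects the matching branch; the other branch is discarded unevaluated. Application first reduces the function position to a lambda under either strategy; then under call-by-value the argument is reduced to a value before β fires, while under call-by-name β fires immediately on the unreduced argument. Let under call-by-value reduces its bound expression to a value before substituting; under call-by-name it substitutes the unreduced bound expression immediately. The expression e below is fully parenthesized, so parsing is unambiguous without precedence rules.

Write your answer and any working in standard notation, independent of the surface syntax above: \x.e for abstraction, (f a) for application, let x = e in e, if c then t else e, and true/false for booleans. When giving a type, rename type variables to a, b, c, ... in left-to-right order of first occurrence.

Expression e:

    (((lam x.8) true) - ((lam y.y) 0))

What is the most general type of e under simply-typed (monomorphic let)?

Answer: Int

Derivation:
\x._ : a -> Int
  unify a -> Int ~ Bool -> b
  unify a ~ Bool
  unify Int ~ b
_ _ : Int
  unify Int ~ Int
y : c
\y._ : c -> c
  unify c -> c ~ Int -> d
  unify c ~ Int
  unify Int ~ d
_ _ : Int
  unify Int ~ Int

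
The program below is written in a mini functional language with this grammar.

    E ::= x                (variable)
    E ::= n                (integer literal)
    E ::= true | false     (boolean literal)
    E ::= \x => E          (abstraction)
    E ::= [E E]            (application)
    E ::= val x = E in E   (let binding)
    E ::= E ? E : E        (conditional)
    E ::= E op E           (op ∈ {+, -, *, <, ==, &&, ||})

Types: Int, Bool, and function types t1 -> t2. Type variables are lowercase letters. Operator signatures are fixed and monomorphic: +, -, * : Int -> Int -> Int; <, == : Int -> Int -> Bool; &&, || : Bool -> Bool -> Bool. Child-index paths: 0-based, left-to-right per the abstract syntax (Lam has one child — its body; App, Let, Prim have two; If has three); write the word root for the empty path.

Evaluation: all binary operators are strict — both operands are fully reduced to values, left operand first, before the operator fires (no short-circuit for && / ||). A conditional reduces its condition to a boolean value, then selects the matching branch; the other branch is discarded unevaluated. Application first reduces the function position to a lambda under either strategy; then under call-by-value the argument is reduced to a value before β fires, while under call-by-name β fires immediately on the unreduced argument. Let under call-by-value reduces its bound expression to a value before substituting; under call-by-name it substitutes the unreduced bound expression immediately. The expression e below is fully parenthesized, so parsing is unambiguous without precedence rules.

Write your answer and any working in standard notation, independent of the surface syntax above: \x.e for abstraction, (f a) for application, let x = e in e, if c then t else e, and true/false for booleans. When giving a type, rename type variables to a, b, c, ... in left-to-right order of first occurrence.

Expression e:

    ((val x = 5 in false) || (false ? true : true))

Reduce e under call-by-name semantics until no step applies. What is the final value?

Answer: true

Trace:
step 0: ((let x = 5 in false) || (if false then true else true))
step 1: [let@0] (false || (if false then true else true))
step 2: [if@1] (false || true)
step 3: [delta@root] true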